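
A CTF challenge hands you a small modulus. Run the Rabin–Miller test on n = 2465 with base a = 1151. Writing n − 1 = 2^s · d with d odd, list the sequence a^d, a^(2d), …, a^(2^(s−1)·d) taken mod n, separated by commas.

n − 1 = 2464 = 2^5 · 77, so s = 5 and d = 77.
x_0 = 1151^77 mod 2465 = 1306.
x_1 = 1306^2 mod 2465 = 2321.
x_2 = 2321^2 mod 2465 = 1016.
x_3 = 1016^2 mod 2465 = 1886.
x_4 = 1886^2 mod 2465 = 1.

1306, 2321, 1016, 1886, 1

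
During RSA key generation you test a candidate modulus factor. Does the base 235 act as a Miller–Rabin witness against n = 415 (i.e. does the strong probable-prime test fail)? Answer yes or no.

yes

n − 1 = 414 = 2^1 · 207, so s = 1 and d = 207.
x_0 = 235^207 mod 415 = 30.
x_0 ∉ {1, 414} and s = 1, so 235 is a Miller–Rabin witness and 415 is composite.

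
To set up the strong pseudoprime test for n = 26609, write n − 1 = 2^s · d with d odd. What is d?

Halving: 26608 → 13304 → 6652 → 3326 → 1663; 1663 is odd.
So 26608 = 2^4 · 1663.

1663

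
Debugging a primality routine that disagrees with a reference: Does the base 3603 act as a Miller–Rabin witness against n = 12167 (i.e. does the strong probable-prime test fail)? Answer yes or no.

n − 1 = 12166 = 2^1 · 6083, so s = 1 and d = 6083.
x_0 = 3603^6083 mod 12167 = 9866.
x_0 ∉ {1, 12166} and s = 1, so 3603 is a Miller–Rabin witness and 12167 is composite.

yes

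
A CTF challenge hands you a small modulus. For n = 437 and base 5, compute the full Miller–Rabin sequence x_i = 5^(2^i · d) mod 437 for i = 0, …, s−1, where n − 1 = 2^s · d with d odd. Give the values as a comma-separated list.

290, 196

n − 1 = 436 = 2^2 · 109, so s = 2 and d = 109.
x_0 = 5^109 mod 437 = 290.
x_1 = 290^2 mod 437 = 196.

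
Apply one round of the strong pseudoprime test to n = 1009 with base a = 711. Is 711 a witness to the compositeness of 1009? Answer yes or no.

no

n − 1 = 1008 = 2^4 · 63, so s = 4 and d = 63.
x_0 = 711^63 mod 1009 = 830.
x_0 is neither 1 nor 1008, so continue squaring.
x_1 = 830^2 mod 1009 = 762.
x_2 = 762^2 mod 1009 = 469.
x_3 = 469^2 mod 1009 = 1008.
x_3 ≡ −1, so 711 is not a witness.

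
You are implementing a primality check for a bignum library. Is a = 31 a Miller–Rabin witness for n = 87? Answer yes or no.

n − 1 = 86 = 2^1 · 43, so s = 1 and d = 43.
Repeated squaring mod 87: 31^1 ≡ 31, 31^2 ≡ 4, 31^4 ≡ 16, 31^8 ≡ 82, 31^16 ≡ 25, 31^32 ≡ 16.
43 = 32 + 8 + 2 + 1, so 31^43 ≡ 16·82·4·31 ≡ 85 (mod 87).
x_0 = 31^43 mod 87 = 85.
x_0 ∉ {1, 86} and s = 1, so 31 is a Miller–Rabin witness and 87 is composite.

yes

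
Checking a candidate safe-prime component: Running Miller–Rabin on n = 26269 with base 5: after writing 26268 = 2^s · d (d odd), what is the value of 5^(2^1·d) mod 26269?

19756

n − 1 = 26268 = 2^2 · 6567, so s = 2 and d = 6567.
Repeated squaring mod 26269: 5^1 ≡ 5, 5^2 ≡ 25, 5^4 ≡ 625, 5^8 ≡ 22859, 5^16 ≡ 17202, 5^32 ≡ 14788, 5^64 ≡ 21788, 5^128 ≡ 9845, 5^256 ≡ 17684, 5^512 ≡ 17680, 5^1024 ≡ 7569, 5^2048 ≡ 23341, 5^4096 ≡ 9490.
6567 = 4096 + 2048 + 256 + 128 + 32 + 4 + 2 + 1, so 5^6567 ≡ 9490·23341·17684·9845·14788·625·25·5 ≡ 12573 (mod 26269).
x_0 = 12573.
x_1 = 12573^2 mod 26269 = 19756.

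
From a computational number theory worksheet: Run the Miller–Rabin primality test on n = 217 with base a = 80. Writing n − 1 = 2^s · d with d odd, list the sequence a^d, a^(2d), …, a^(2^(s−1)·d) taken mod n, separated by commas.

n − 1 = 216 = 2^3 · 27, so s = 3 and d = 27.
x_0 = 80^27 mod 217 = 132.
x_1 = 132^2 mod 217 = 64.
x_2 = 64^2 mod 217 = 190.

132, 64, 190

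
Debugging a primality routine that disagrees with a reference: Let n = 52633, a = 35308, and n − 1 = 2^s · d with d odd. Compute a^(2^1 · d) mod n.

33579

n − 1 = 52632 = 2^3 · 6579, so s = 3 and d = 6579.
x_0 = 35308^6579 mod 52633 = 41510.
x_1 = 41510^2 mod 52633 = 33579.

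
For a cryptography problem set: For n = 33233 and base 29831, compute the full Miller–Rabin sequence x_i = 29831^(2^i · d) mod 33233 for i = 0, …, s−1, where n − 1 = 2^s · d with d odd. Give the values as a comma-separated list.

1834, 7023, 4757, 30609

n − 1 = 33232 = 2^4 · 2077, so s = 4 and d = 2077.
x_0 = 29831^2077 mod 33233 = 1834.
x_1 = 1834^2 mod 33233 = 7023.
x_2 = 7023^2 mod 33233 = 4757.
x_3 = 4757^2 mod 33233 = 30609.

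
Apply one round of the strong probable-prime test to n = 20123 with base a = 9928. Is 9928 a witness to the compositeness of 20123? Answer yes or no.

no

n − 1 = 20122 = 2^1 · 10061, so s = 1 and d = 10061.
x_0 = 9928^10061 mod 20123 = 1.
x_0 = 1, so 9928 is not a witness.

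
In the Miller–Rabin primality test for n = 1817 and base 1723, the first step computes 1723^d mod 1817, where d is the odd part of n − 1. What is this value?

n − 1 = 1816 = 2^3 · 227, so s = 3 and d = 227.
1723^227 mod 1817 = 10.

10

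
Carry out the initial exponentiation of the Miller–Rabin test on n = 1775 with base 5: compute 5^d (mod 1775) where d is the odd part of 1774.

25

n − 1 = 1774 = 2^1 · 887, so s = 1 and d = 887.
5^887 mod 1775 = 25.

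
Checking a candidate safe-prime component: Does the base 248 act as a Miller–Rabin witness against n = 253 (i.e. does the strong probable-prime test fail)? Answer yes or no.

n − 1 = 252 = 2^2 · 63, so s = 2 and d = 63.
By repeated squaring, 248^63 ≡ 62 (mod 253).
x_0 = 248^63 mod 253 = 62.
x_0 is neither 1 nor 252, so continue squaring.
x_1 = 62^2 mod 253 = 49.
Reached i = s−1 = 1 without hitting −1: 248 is a Miller–Rabin witness and 253 is composite.

yes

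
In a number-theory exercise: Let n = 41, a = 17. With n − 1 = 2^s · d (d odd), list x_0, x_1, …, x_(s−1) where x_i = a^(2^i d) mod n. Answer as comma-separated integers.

27, 32, 40

n − 1 = 40 = 2^3 · 5, so s = 3 and d = 5.
x_0 = 17^5 mod 41 = 27.
x_1 = 27^2 mod 41 = 32.
x_2 = 32^2 mod 41 = 40.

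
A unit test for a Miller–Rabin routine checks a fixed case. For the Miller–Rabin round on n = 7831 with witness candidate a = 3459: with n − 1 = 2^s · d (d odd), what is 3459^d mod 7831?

n − 1 = 7830 = 2^1 · 3915, so s = 1 and d = 3915.
3459^3915 mod 7831 = 6358.

6358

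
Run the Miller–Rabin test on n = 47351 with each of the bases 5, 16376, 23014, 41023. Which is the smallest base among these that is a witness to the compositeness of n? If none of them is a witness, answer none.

n − 1 = 47350 = 2^1 · 23675, so s = 1 and d = 23675.
Base 5: x_0 = 5^23675 mod 47351 = 1. x_0 = 1, so 5 is not a witness.
Base 16376: x_0 = 16376^23675 mod 47351 = 47350. x_0 = 47350 ≡ −1, so 16376 is not a witness.
Base 23014: x_0 = 23014^23675 mod 47351 = 47350. x_0 = 47350 ≡ −1, so 23014 is not a witness.
Base 41023: x_0 = 41023^23675 mod 47351 = 47350. x_0 = 47350 ≡ −1, so 41023 is not a witness.
No listed base is a witness for 47351.

none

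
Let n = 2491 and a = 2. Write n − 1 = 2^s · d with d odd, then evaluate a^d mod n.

n − 1 = 2490 = 2^1 · 1245, so s = 1 and d = 1245.
2^1245 mod 2491 = 2405.

2405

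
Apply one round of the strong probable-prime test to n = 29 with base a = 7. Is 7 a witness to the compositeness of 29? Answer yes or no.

n − 1 = 28 = 2^2 · 7, so s = 2 and d = 7.
Repeated squaring mod 29: 7^1 ≡ 7, 7^2 ≡ 20, 7^4 ≡ 23.
7 = 4 + 2 + 1, so 7^7 ≡ 23·20·7 ≡ 1 (mod 29).
x_0 = 7^7 mod 29 = 1.
x_0 = 1, so 7 is not a witness.

no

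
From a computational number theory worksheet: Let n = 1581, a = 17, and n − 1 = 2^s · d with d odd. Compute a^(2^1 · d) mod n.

1513

n − 1 = 1580 = 2^2 · 395, so s = 2 and d = 395.
Repeated squaring mod 1581: 17^1 ≡ 17, 17^2 ≡ 289, 17^4 ≡ 1309, 17^8 ≡ 1258, 17^16 ≡ 1564, 17^32 ≡ 289, 17^64 ≡ 1309, 17^128 ≡ 1258, 17^256 ≡ 1564.
395 = 256 + 128 + 8 + 2 + 1, so 17^395 ≡ 1564·1258·1258·289·17 ≡ 119 (mod 1581).
x_0 = 119.
x_1 = 119^2 mod 1581 = 1513.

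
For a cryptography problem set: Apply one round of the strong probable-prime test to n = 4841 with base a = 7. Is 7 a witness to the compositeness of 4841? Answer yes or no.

n − 1 = 4840 = 2^3 · 605, so s = 3 and d = 605.
x_0 = 7^605 mod 4841 = 4239.
x_0 is neither 1 nor 4840, so continue squaring.
x_1 = 4239^2 mod 4841 = 4170.
x_2 = 4170^2 mod 4841 = 28.
Reached i = s−1 = 2 without hitting −1: 7 is a Miller–Rabin witness and 4841 is composite.

yes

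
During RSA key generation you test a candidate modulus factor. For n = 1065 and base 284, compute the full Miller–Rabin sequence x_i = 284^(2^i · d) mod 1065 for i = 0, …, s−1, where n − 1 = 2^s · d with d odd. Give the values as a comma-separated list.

284, 781, 781

n − 1 = 1064 = 2^3 · 133, so s = 3 and d = 133.
x_0 = 284^133 mod 1065 = 284.
x_1 = 284^2 mod 1065 = 781.
x_2 = 781^2 mod 1065 = 781.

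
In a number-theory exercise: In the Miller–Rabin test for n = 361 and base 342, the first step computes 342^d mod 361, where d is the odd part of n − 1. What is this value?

0

n − 1 = 360 = 2^3 · 45, so s = 3 and d = 45.
342^45 mod 361 = 0.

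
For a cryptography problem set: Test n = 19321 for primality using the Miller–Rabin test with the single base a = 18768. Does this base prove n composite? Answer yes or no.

n − 1 = 19320 = 2^3 · 2415, so s = 3 and d = 2415.
x_0 = 18768^2415 mod 19321 = 19320.
x_0 = 19320 ≡ −1, so 18768 is not a witness.

no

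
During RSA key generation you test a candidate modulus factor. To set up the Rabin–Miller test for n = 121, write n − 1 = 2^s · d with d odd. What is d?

15

Halving: 120 → 60 → 30 → 15; 15 is odd.
So 120 = 2^3 · 15.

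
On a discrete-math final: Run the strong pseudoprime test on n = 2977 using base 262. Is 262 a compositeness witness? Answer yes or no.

yes

n − 1 = 2976 = 2^5 · 93, so s = 5 and d = 93.
Repeated squaring mod 2977: 262^1 ≡ 262, 262^2 ≡ 173, 262^4 ≡ 159, 262^8 ≡ 1465, 262^16 ≡ 2785, 262^32 ≡ 1140, 262^64 ≡ 1628.
93 = 64 + 16 + 8 + 4 + 1, so 262^93 ≡ 1628·2785·1465·159·262 ≡ 1253 (mod 2977).
x_0 = 262^93 mod 2977 = 1253.
x_0 is neither 1 nor 2976, so continue squaring.
x_1 = 1253^2 mod 2977 = 1130.
x_2 = 1130^2 mod 2977 = 2744.
x_3 = 2744^2 mod 2977 = 703.
x_4 = 703^2 mod 2977 = 27.
Reached i = s−1 = 4 without hitting −1: 262 is a Miller–Rabin witness and 2977 is composite.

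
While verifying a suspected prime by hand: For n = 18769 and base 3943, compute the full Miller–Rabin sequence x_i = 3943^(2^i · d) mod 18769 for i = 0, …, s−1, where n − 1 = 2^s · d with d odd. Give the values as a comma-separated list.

n − 1 = 18768 = 2^4 · 1173, so s = 4 and d = 1173.
x_0 = 3943^1173 mod 18769 = 10786.
x_1 = 10786^2 mod 18769 = 7534.
x_2 = 7534^2 mod 18769 = 3700.
x_3 = 3700^2 mod 18769 = 7399.

10786, 7534, 3700, 7399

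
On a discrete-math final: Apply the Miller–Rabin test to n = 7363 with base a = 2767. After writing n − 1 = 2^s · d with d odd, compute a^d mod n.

3583

n − 1 = 7362 = 2^1 · 3681, so s = 1 and d = 3681.
Repeated squaring mod 7363: 2767^1 ≡ 2767, 2767^2 ≡ 6132, 2767^4 ≡ 5946, 2767^8 ≡ 5153, 2767^16 ≡ 2431, 2767^32 ≡ 4635, 2767^64 ≡ 5354, 2767^128 ≡ 1157, 2767^256 ≡ 5946, 2767^512 ≡ 5153, 2767^1024 ≡ 2431, 2767^2048 ≡ 4635.
3681 = 2048 + 1024 + 512 + 64 + 32 + 1, so 2767^3681 ≡ 4635·2431·5153·5354·4635·2767 ≡ 3583 (mod 7363).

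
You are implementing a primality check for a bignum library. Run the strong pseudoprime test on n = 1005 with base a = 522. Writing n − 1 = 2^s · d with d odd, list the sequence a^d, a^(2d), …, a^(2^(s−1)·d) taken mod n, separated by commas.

228, 729

n − 1 = 1004 = 2^2 · 251, so s = 2 and d = 251.
x_0 = 522^251 mod 1005 = 228.
x_1 = 228^2 mod 1005 = 729.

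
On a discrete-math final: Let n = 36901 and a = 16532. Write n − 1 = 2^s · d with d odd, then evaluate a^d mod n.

21378

n − 1 = 36900 = 2^2 · 9225, so s = 2 and d = 9225.
16532^9225 mod 36901 = 21378.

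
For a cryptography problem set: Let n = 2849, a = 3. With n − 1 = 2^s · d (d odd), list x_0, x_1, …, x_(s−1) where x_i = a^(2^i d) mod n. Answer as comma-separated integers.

n − 1 = 2848 = 2^5 · 89, so s = 5 and d = 89.
x_0 = 3^89 mod 2849 = 950.
x_1 = 950^2 mod 2849 = 2216.
x_2 = 2216^2 mod 2849 = 1829.
x_3 = 1829^2 mod 2849 = 515.
x_4 = 515^2 mod 2849 = 268.

950, 2216, 1829, 515, 268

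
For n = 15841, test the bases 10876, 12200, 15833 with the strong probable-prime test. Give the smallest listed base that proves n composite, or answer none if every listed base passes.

none

n − 1 = 15840 = 2^5 · 495, so s = 5 and d = 495.
Base 10876: x_0 = 10876^495 mod 15841 = 15840. x_0 = 15840 ≡ −1, so 10876 is not a witness.
Base 12200: x_0 = 12200^495 mod 15841 = 15840. x_0 = 15840 ≡ −1, so 12200 is not a witness.
Base 15833: x_0 = 15833^495 mod 15841 = 15840. x_0 = 15840 ≡ −1, so 15833 is not a witness.
No listed base is a witness for 15841.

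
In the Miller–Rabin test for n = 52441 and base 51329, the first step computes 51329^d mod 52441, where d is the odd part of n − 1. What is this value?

n − 1 = 52440 = 2^3 · 6555, so s = 3 and d = 6555.
51329^6555 mod 52441 = 14426.

14426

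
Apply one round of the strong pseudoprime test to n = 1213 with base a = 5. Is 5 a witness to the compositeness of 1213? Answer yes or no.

n − 1 = 1212 = 2^2 · 303, so s = 2 and d = 303.
x_0 = 5^303 mod 1213 = 495.
x_0 is neither 1 nor 1212, so continue squaring.
x_1 = 495^2 mod 1213 = 1212.
x_1 ≡ −1, so 5 is not a witness.

no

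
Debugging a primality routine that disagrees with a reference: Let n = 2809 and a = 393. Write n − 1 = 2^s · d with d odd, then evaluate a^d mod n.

2521

n − 1 = 2808 = 2^3 · 351, so s = 3 and d = 351.
Repeated squaring mod 2809: 393^1 ≡ 393, 393^2 ≡ 2763, 393^4 ≡ 2116, 393^8 ≡ 2719, 393^16 ≡ 2482, 393^32 ≡ 187, 393^64 ≡ 1261, 393^128 ≡ 227, 393^256 ≡ 967.
351 = 256 + 64 + 16 + 8 + 4 + 2 + 1, so 393^351 ≡ 967·1261·2482·2719·2116·2763·393 ≡ 2521 (mod 2809).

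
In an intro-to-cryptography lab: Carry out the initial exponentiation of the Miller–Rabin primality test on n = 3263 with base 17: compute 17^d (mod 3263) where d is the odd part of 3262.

907

n − 1 = 3262 = 2^1 · 1631, so s = 1 and d = 1631.
Repeated squaring mod 3263: 17^1 ≡ 17, 17^2 ≡ 289, 17^4 ≡ 1946, 17^8 ≡ 1836, 17^16 ≡ 217, 17^32 ≡ 1407, 17^64 ≡ 2271, 17^128 ≡ 1901, 17^256 ≡ 1660, 17^512 ≡ 1628, 17^1024 ≡ 828.
1631 = 1024 + 512 + 64 + 16 + 8 + 4 + 2 + 1, so 17^1631 ≡ 828·1628·2271·217·1836·1946·289·17 ≡ 907 (mod 3263).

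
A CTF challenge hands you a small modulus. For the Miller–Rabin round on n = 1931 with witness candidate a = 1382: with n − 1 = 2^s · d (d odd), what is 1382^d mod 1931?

n − 1 = 1930 = 2^1 · 965, so s = 1 and d = 965.
1382^965 mod 1931 = 1.

1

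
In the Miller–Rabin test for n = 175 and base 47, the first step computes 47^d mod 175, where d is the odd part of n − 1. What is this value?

13

n − 1 = 174 = 2^1 · 87, so s = 1 and d = 87.
Repeated squaring mod 175: 47^1 ≡ 47, 47^2 ≡ 109, 47^4 ≡ 156, 47^8 ≡ 11, 47^16 ≡ 121, 47^32 ≡ 116, 47^64 ≡ 156.
87 = 64 + 16 + 4 + 2 + 1, so 47^87 ≡ 156·121·156·109·47 ≡ 13 (mod 175).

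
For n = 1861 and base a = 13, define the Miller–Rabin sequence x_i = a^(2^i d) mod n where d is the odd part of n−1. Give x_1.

n − 1 = 1860 = 2^2 · 465, so s = 2 and d = 465.
By repeated squaring, 13^465 ≡ 61 (mod 1861).
x_0 = 61.
x_1 = 61^2 mod 1861 = 1860.

1860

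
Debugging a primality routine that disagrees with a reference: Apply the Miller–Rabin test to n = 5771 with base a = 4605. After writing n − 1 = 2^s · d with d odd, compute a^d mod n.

n − 1 = 5770 = 2^1 · 2885, so s = 1 and d = 2885.
Repeated squaring mod 5771: 4605^1 ≡ 4605, 4605^2 ≡ 3371, 4605^4 ≡ 542, 4605^8 ≡ 5214, 4605^16 ≡ 4386, 4605^32 ≡ 2253, 4605^64 ≡ 3300, 4605^128 ≡ 123, 4605^256 ≡ 3587, 4605^512 ≡ 3010, 4605^1024 ≡ 5401, 4605^2048 ≡ 4167.
2885 = 2048 + 512 + 256 + 64 + 4 + 1, so 4605^2885 ≡ 4167·3010·3587·3300·542·4605 ≡ 4112 (mod 5771).

4112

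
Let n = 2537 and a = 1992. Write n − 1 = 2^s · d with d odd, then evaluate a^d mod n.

1916

n − 1 = 2536 = 2^3 · 317, so s = 3 and d = 317.
Repeated squaring mod 2537: 1992^1 ≡ 1992, 1992^2 ≡ 196, 1992^4 ≡ 361, 1992^8 ≡ 934, 1992^16 ≡ 2165, 1992^32 ≡ 1386, 1992^64 ≡ 487, 1992^128 ≡ 1228, 1992^256 ≡ 1006.
317 = 256 + 32 + 16 + 8 + 4 + 1, so 1992^317 ≡ 1006·1386·2165·934·361·1992 ≡ 1916 (mod 2537).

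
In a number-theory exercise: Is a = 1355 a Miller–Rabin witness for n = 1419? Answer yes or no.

n − 1 = 1418 = 2^1 · 709, so s = 1 and d = 709.
By repeated squaring, 1355^709 ≡ 677 (mod 1419).
x_0 = 1355^709 mod 1419 = 677.
x_0 ∉ {1, 1418} and s = 1, so 1355 is a Miller–Rabin witness and 1419 is composite.

yes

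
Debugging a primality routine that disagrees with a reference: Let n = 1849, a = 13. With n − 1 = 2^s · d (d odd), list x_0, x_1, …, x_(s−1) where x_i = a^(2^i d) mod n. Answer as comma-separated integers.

87, 173, 345

n − 1 = 1848 = 2^3 · 231, so s = 3 and d = 231.
x_0 = 13^231 mod 1849 = 87.
x_1 = 87^2 mod 1849 = 173.
x_2 = 173^2 mod 1849 = 345.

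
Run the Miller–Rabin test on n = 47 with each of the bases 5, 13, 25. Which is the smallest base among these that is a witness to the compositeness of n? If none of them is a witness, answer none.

n − 1 = 46 = 2^1 · 23, so s = 1 and d = 23.
Base 5: x_0 = 5^23 mod 47 = 46. x_0 = 46 ≡ −1, so 5 is not a witness.
Base 13: x_0 = 13^23 mod 47 = 46. x_0 = 46 ≡ −1, so 13 is not a witness.
Base 25: x_0 = 25^23 mod 47 = 1. x_0 = 1, so 25 is not a witness.
No listed base is a witness for 47.

none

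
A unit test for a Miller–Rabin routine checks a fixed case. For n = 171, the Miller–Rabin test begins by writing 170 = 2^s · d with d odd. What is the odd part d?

Halving: 170 → 85; 85 is odd.
So 170 = 2^1 · 85.

85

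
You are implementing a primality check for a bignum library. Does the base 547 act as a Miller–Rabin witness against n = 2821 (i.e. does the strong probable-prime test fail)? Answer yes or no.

no

n − 1 = 2820 = 2^2 · 705, so s = 2 and d = 705.
x_0 = 547^705 mod 2821 = 1.
x_0 = 1, so 547 is not a witness.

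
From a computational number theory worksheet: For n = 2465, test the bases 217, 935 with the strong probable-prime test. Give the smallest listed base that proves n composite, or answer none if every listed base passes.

n − 1 = 2464 = 2^5 · 77, so s = 5 and d = 77.
Base 217: x_0 = 217^77 mod 2465 = 1322. x_0 is neither 1 nor 2464, so continue squaring. x_1 = 1322^2 mod 2465 = 2464. x_1 ≡ −1, so 217 is not a witness.
Base 935: x_0 = 935^77 mod 2465 = 1190. x_0 is neither 1 nor 2464, so continue squaring. x_1 = 1190^2 mod 2465 = 1190. x_2 = 1190^2 mod 2465 = 1190. x_3 = 1190^2 mod 2465 = 1190. x_4 = 1190^2 mod 2465 = 1190. Reached i = s−1 = 4 without hitting −1: 935 is a Miller–Rabin witness and 2465 is composite.
The smallest witness among the given bases is 935.

935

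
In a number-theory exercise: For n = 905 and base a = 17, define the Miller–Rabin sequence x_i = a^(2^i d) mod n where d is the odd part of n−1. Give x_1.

n − 1 = 904 = 2^3 · 113, so s = 3 and d = 113.
x_0 = 17^113 mod 905 = 817.
x_1 = 817^2 mod 905 = 504.

504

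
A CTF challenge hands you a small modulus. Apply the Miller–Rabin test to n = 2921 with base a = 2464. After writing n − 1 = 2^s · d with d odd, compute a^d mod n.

n − 1 = 2920 = 2^3 · 365, so s = 3 and d = 365.
2464^365 mod 2921 = 2493.

2493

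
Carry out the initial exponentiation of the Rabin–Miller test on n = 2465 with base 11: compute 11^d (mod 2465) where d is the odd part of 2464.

1061

n − 1 = 2464 = 2^5 · 77, so s = 5 and d = 77.
11^77 mod 2465 = 1061.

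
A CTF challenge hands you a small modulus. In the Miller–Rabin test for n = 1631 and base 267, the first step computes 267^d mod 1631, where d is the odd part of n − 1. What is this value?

1471

n − 1 = 1630 = 2^1 · 815, so s = 1 and d = 815.
267^815 mod 1631 = 1471.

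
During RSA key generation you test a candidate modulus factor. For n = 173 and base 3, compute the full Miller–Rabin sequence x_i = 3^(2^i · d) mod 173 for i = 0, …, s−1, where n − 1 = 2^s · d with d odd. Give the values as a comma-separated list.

93, 172

n − 1 = 172 = 2^2 · 43, so s = 2 and d = 43.
x_0 = 3^43 mod 173 = 93.
x_1 = 93^2 mod 173 = 172.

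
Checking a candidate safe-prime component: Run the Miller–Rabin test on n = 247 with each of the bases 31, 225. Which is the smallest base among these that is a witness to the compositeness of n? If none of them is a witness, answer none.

n − 1 = 246 = 2^1 · 123, so s = 1 and d = 123.
Base 31: x_0 = 31^123 mod 247 = 151. x_0 ∉ {1, 246} and s = 1, so 31 is a Miller–Rabin witness and 247 is composite.
Base 225: x_0 = 225^123 mod 247 = 64. x_0 ∉ {1, 246} and s = 1, so 225 is a Miller–Rabin witness and 247 is composite.
The smallest witness among the given bases is 31.

31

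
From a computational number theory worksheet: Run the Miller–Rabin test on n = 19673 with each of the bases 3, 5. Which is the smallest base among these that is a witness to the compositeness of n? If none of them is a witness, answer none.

n − 1 = 19672 = 2^3 · 2459, so s = 3 and d = 2459.
Base 3: x_0 = 3^2459 mod 19673 = 9463. x_0 is neither 1 nor 19672, so continue squaring. x_1 = 9463^2 mod 19673 = 16546. x_2 = 16546^2 mod 19673 = 648. Reached i = s−1 = 2 without hitting −1: 3 is a Miller–Rabin witness and 19673 is composite.
Base 5: x_0 = 5^2459 mod 19673 = 7670. x_0 is neither 1 nor 19672, so continue squaring. x_1 = 7670^2 mod 19673 = 6630. x_2 = 6630^2 mod 19673 = 7418. Reached i = s−1 = 2 without hitting −1: 5 is a Miller–Rabin witness and 19673 is composite.
The smallest witness among the given bases is 3.

3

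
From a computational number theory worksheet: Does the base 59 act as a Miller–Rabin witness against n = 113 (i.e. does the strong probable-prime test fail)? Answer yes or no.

n − 1 = 112 = 2^4 · 7, so s = 4 and d = 7.
x_0 = 59^7 mod 113 = 48.
x_0 is neither 1 nor 112, so continue squaring.
x_1 = 48^2 mod 113 = 44.
x_2 = 44^2 mod 113 = 15.
x_3 = 15^2 mod 113 = 112.
x_3 ≡ −1, so 59 is not a witness.

no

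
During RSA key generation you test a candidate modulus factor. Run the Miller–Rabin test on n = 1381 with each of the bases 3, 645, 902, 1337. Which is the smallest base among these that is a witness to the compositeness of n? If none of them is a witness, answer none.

none

n − 1 = 1380 = 2^2 · 345, so s = 2 and d = 345.
Base 3: x_0 = 3^345 mod 1381 = 1. x_0 = 1, so 3 is not a witness.
Base 645: x_0 = 645^345 mod 1381 = 366. x_0 is neither 1 nor 1380, so continue squaring. x_1 = 366^2 mod 1381 = 1380. x_1 ≡ −1, so 645 is not a witness.
Base 902: x_0 = 902^345 mod 1381 = 366. x_0 is neither 1 nor 1380, so continue squaring. x_1 = 366^2 mod 1381 = 1380. x_1 ≡ −1, so 902 is not a witness.
Base 1337: x_0 = 1337^345 mod 1381 = 366. x_0 is neither 1 nor 1380, so continue squaring. x_1 = 366^2 mod 1381 = 1380. x_1 ≡ −1, so 1337 is not a witness.
No listed base is a witness for 1381.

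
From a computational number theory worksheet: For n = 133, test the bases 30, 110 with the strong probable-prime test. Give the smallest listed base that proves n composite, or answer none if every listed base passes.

n − 1 = 132 = 2^2 · 33, so s = 2 and d = 33.
Base 30: x_0 = 30^33 mod 133 = 1. x_0 = 1, so 30 is not a witness.
Base 110: x_0 = 110^33 mod 133 = 27. x_0 is neither 1 nor 132, so continue squaring. x_1 = 27^2 mod 133 = 64. Reached i = s−1 = 1 without hitting −1: 110 is a Miller–Rabin witness and 133 is composite.
The smallest witness among the given bases is 110.

110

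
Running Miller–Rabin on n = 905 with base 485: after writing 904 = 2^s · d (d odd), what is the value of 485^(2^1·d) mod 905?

n − 1 = 904 = 2^3 · 113, so s = 3 and d = 113.
Repeated squaring mod 905: 485^1 ≡ 485, 485^2 ≡ 830, 485^4 ≡ 195, 485^8 ≡ 15, 485^16 ≡ 225, 485^32 ≡ 850, 485^64 ≡ 310.
113 = 64 + 32 + 16 + 1, so 485^113 ≡ 310·850·225·485 ≡ 105 (mod 905).
x_0 = 105.
x_1 = 105^2 mod 905 = 165.

165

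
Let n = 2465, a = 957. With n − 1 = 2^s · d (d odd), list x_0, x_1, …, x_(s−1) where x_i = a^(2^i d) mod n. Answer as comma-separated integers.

n − 1 = 2464 = 2^5 · 77, so s = 5 and d = 77.
x_0 = 957^77 mod 2465 = 377.
x_1 = 377^2 mod 2465 = 1624.
x_2 = 1624^2 mod 2465 = 2291.
x_3 = 2291^2 mod 2465 = 696.
x_4 = 696^2 mod 2465 = 1276.

377, 1624, 2291, 696, 1276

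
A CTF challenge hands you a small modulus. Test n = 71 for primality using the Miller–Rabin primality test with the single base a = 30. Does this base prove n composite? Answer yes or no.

n − 1 = 70 = 2^1 · 35, so s = 1 and d = 35.
x_0 = 30^35 mod 71 = 1.
x_0 = 1, so 30 is not a witness.

no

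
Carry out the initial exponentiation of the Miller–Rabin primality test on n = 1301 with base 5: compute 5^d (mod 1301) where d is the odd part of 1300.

n − 1 = 1300 = 2^2 · 325, so s = 2 and d = 325.
5^325 mod 1301 = 1300.

1300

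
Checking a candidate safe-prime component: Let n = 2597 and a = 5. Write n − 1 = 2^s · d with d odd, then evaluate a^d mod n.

1664

n − 1 = 2596 = 2^2 · 649, so s = 2 and d = 649.
5^649 mod 2597 = 1664.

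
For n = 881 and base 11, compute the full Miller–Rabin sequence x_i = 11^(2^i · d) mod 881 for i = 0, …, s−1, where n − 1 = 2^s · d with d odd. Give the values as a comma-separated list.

n − 1 = 880 = 2^4 · 55, so s = 4 and d = 55.
x_0 = 11^55 mod 881 = 219.
x_1 = 219^2 mod 881 = 387.
x_2 = 387^2 mod 881 = 880.
x_3 = 880^2 mod 881 = 1.

219, 387, 880, 1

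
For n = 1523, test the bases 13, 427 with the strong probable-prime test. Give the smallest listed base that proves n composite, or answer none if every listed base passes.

none

n − 1 = 1522 = 2^1 · 761, so s = 1 and d = 761.
Base 13: x_0 = 13^761 mod 1523 = 1522. x_0 = 1522 ≡ −1, so 13 is not a witness.
Base 427: x_0 = 427^761 mod 1523 = 1. x_0 = 1, so 427 is not a witness.
No listed base is a witness for 1523.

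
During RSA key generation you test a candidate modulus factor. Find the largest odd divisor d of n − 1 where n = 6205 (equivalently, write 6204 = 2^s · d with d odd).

1551

Halving: 6204 → 3102 → 1551; 1551 is odd.
So 6204 = 2^2 · 1551.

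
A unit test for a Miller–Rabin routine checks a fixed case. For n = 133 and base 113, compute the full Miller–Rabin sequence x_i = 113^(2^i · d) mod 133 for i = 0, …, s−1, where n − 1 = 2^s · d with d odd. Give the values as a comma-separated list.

n − 1 = 132 = 2^2 · 33, so s = 2 and d = 33.
x_0 = 113^33 mod 133 = 113.
x_1 = 113^2 mod 133 = 1.

113, 1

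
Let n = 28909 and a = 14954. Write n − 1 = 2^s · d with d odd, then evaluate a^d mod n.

19216

n − 1 = 28908 = 2^2 · 7227, so s = 2 and d = 7227.
Repeated squaring mod 28909: 14954^1 ≡ 14954, 14954^2 ≡ 11001, 14954^4 ≡ 8927, 14954^8 ≡ 18125, 14954^16 ≡ 22658, 14954^32 ≡ 18942, 14954^64 ≡ 9765, 14954^128 ≡ 13343, 14954^256 ≡ 14027, 14954^512 ≡ 2075, 14954^1024 ≡ 27093, 14954^2048 ≡ 2230, 14954^4096 ≡ 552.
7227 = 4096 + 2048 + 1024 + 32 + 16 + 8 + 2 + 1, so 14954^7227 ≡ 552·2230·27093·18942·22658·18125·11001·14954 ≡ 19216 (mod 28909).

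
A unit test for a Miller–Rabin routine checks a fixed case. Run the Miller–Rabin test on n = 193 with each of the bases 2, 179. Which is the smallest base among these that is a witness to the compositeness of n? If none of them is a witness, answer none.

none

n − 1 = 192 = 2^6 · 3, so s = 6 and d = 3.
Base 2: x_0 = 2^3 mod 193 = 8. x_0 is neither 1 nor 192, so continue squaring. x_1 = 8^2 mod 193 = 64. x_2 = 64^2 mod 193 = 43. x_3 = 43^2 mod 193 = 112. x_4 = 112^2 mod 193 = 192. x_4 ≡ −1, so 2 is not a witness.
Base 179: x_0 = 179^3 mod 193 = 151. x_0 is neither 1 nor 192, so continue squaring. x_1 = 151^2 mod 193 = 27. x_2 = 27^2 mod 193 = 150. x_3 = 150^2 mod 193 = 112. x_4 = 112^2 mod 193 = 192. x_4 ≡ −1, so 179 is not a witness.
No listed base is a witness for 193.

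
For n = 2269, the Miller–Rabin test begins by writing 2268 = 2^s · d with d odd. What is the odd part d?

Halving: 2268 → 1134 → 567; 567 is odd.
So 2268 = 2^2 · 567.

567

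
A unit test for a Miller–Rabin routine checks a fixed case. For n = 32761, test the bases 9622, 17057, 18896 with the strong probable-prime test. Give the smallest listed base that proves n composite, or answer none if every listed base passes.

n − 1 = 32760 = 2^3 · 4095, so s = 3 and d = 4095.
Base 9622: x_0 = 9622^4095 mod 32761 = 1. x_0 = 1, so 9622 is not a witness.
Base 17057: x_0 = 17057^4095 mod 32761 = 29685. x_0 is neither 1 nor 32760, so continue squaring. x_1 = 29685^2 mod 32761 = 26608. x_2 = 26608^2 mod 32761 = 20454. Reached i = s−1 = 2 without hitting −1: 17057 is a Miller–Rabin witness and 32761 is composite.
Base 18896: x_0 = 18896^4095 mod 32761 = 3963. x_0 is neither 1 nor 32760, so continue squaring. x_1 = 3963^2 mod 32761 = 12850. x_2 = 12850^2 mod 32761 = 7060. Reached i = s−1 = 2 without hitting −1: 18896 is a Miller–Rabin witness and 32761 is composite.
The smallest witness among the given bases is 17057.

17057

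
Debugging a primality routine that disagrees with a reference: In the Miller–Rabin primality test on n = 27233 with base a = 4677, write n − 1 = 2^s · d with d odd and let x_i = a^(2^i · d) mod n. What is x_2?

5875

n − 1 = 27232 = 2^5 · 851, so s = 5 and d = 851.
x_0 = 4677^851 mod 27233 = 10943.
x_1 = 10943^2 mod 27233 = 5748.
x_2 = 5748^2 mod 27233 = 5875.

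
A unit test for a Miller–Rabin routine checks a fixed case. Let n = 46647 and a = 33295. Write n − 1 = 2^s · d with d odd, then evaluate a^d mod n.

n − 1 = 46646 = 2^1 · 23323, so s = 1 and d = 23323.
Repeated squaring mod 46647: 33295^1 ≡ 33295, 33295^2 ≡ 37717, 33295^4 ≡ 25177, 33295^8 ≡ 41893, 33295^16 ≡ 23368, 33295^32 ≡ 13642, 33295^64 ≡ 29281, 33295^128 ≡ 5101, 33295^256 ≡ 37822, 33295^512 ≡ 26782, 33295^1024 ≡ 31252, 33295^2048 ≡ 39265, 33295^4096 ≡ 10228, 33295^8192 ≡ 29410, 33295^16384 ≡ 19426.
23323 = 16384 + 4096 + 2048 + 512 + 256 + 16 + 8 + 2 + 1, so 33295^23323 ≡ 19426·10228·39265·26782·37822·23368·41893·37717·33295 ≡ 39244 (mod 46647).

39244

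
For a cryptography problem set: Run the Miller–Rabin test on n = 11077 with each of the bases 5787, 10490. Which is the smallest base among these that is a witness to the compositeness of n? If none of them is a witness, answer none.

n − 1 = 11076 = 2^2 · 2769, so s = 2 and d = 2769.
Base 5787: x_0 = 5787^2769 mod 11077 = 1. x_0 = 1, so 5787 is not a witness.
Base 10490: x_0 = 10490^2769 mod 11077 = 107. x_0 is neither 1 nor 11076, so continue squaring. x_1 = 107^2 mod 11077 = 372. Reached i = s−1 = 1 without hitting −1: 10490 is a Miller–Rabin witness and 11077 is composite.
The smallest witness among the given bases is 10490.

10490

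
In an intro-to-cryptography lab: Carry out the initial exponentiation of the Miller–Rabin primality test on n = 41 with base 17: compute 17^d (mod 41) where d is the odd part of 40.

27

n − 1 = 40 = 2^3 · 5, so s = 3 and d = 5.
Repeated squaring mod 41: 17^1 ≡ 17, 17^2 ≡ 2, 17^4 ≡ 4.
5 = 4 + 1, so 17^5 ≡ 4·17 ≡ 27 (mod 41).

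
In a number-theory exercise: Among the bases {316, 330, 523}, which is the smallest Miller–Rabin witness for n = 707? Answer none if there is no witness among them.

316

n − 1 = 706 = 2^1 · 353, so s = 1 and d = 353.
Base 316: x_0 = 316^353 mod 707 = 379. x_0 ∉ {1, 706} and s = 1, so 316 is a Miller–Rabin witness and 707 is composite.
Base 330: x_0 = 330^353 mod 707 = 113. x_0 ∉ {1, 706} and s = 1, so 330 is a Miller–Rabin witness and 707 is composite.
Base 523: x_0 = 523^353 mod 707 = 430. x_0 ∉ {1, 706} and s = 1, so 523 is a Miller–Rabin witness and 707 is composite.
The smallest witness among the given bases is 316.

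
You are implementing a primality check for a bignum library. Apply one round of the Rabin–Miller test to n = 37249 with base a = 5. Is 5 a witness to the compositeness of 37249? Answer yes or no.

n − 1 = 37248 = 2^7 · 291, so s = 7 and d = 291.
x_0 = 5^291 mod 37249 = 9139.
x_0 is neither 1 nor 37248, so continue squaring.
x_1 = 9139^2 mod 37249 = 9063.
x_2 = 9063^2 mod 37249 = 3924.
x_3 = 3924^2 mod 37249 = 13939.
x_4 = 13939^2 mod 37249 = 4937.
x_5 = 4937^2 mod 37249 = 13123.
x_6 = 13123^2 mod 37249 = 11002.
Reached i = s−1 = 6 without hitting −1: 5 is a Miller–Rabin witness and 37249 is composite.

yes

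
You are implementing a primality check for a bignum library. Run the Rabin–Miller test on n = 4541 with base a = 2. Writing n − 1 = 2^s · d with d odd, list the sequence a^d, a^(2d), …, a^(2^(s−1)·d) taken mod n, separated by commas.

n − 1 = 4540 = 2^2 · 1135, so s = 2 and d = 1135.
x_0 = 2^1135 mod 4541 = 2301.
x_1 = 2301^2 mod 4541 = 4336.

2301, 4336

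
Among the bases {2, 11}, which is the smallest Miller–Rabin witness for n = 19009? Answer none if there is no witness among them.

none

n − 1 = 19008 = 2^6 · 297, so s = 6 and d = 297.
Base 2: x_0 = 2^297 mod 19009 = 10946. x_0 is neither 1 nor 19008, so continue squaring. x_1 = 10946^2 mod 19009 = 1189. x_2 = 1189^2 mod 19009 = 7055. x_3 = 7055^2 mod 19009 = 7463. x_4 = 7463^2 mod 19009 = 19008. x_4 ≡ −1, so 2 is not a witness.
Base 11: x_0 = 11^297 mod 19009 = 13745. x_0 is neither 1 nor 19008, so continue squaring. x_1 = 13745^2 mod 19009 = 13583. x_2 = 13583^2 mod 19009 = 15544. x_3 = 15544^2 mod 19009 = 11546. x_4 = 11546^2 mod 19009 = 19008. x_4 ≡ −1, so 11 is not a witness.
No listed base is a witness for 19009.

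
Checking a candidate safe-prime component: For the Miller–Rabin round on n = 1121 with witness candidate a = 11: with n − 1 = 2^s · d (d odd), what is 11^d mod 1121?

n − 1 = 1120 = 2^5 · 35, so s = 5 and d = 35.
By repeated squaring, 11^35 ≡ 976 (mod 1121).

976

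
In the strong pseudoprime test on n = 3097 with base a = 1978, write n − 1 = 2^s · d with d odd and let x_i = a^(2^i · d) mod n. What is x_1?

n − 1 = 3096 = 2^3 · 387, so s = 3 and d = 387.
x_0 = 1978^387 mod 3097 = 873.
x_1 = 873^2 mod 3097 = 267.

267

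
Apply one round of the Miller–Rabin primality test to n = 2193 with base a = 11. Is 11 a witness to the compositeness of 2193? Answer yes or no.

n − 1 = 2192 = 2^4 · 137, so s = 4 and d = 137.
x_0 = 11^137 mod 2193 = 1655.
x_0 is neither 1 nor 2192, so continue squaring.
x_1 = 1655^2 mod 2193 = 2161.
x_2 = 2161^2 mod 2193 = 1024.
x_3 = 1024^2 mod 2193 = 322.
Reached i = s−1 = 3 without hitting −1: 11 is a Miller–Rabin witness and 2193 is composite.

yes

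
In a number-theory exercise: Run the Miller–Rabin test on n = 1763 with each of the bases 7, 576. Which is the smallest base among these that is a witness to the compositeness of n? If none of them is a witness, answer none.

n − 1 = 1762 = 2^1 · 881, so s = 1 and d = 881.
Base 7: x_0 = 7^881 mod 1763 = 1155. x_0 ∉ {1, 1762} and s = 1, so 7 is a Miller–Rabin witness and 1763 is composite.
Base 576: x_0 = 576^881 mod 1763 = 1027. x_0 ∉ {1, 1762} and s = 1, so 576 is a Miller–Rabin witness and 1763 is composite.
The smallest witness among the given bases is 7.

7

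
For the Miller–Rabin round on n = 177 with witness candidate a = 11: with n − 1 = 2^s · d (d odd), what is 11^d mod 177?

n − 1 = 176 = 2^4 · 11, so s = 4 and d = 11.
11^11 mod 177 = 77.

77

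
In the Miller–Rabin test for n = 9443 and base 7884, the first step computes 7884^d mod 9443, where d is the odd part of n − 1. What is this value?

n − 1 = 9442 = 2^1 · 4721, so s = 1 and d = 4721.
By repeated squaring, 7884^4721 ≡ 7732 (mod 9443).

7732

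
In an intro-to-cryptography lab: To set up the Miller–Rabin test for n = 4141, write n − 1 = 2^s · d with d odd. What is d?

Halving: 4140 → 2070 → 1035; 1035 is odd.
So 4140 = 2^2 · 1035.

1035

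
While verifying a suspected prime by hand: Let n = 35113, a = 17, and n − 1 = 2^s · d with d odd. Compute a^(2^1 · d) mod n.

22803

n − 1 = 35112 = 2^3 · 4389, so s = 3 and d = 4389.
Repeated squaring mod 35113: 17^1 ≡ 17, 17^2 ≡ 289, 17^4 ≡ 13295, 17^8 ≡ 33296, 17^16 ≡ 867, 17^32 ≡ 14316, 17^64 ≡ 28388, 17^128 ≡ 81, 17^256 ≡ 6561, 17^512 ≡ 33296, 17^1024 ≡ 867, 17^2048 ≡ 14316, 17^4096 ≡ 28388.
4389 = 4096 + 256 + 32 + 4 + 1, so 17^4389 ≡ 28388·6561·14316·13295·17 ≡ 20669 (mod 35113).
x_0 = 20669.
x_1 = 20669^2 mod 35113 = 22803.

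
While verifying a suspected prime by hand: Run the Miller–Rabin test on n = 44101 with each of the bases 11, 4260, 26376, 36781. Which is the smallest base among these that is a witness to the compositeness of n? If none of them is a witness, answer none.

none

n − 1 = 44100 = 2^2 · 11025, so s = 2 and d = 11025.
Base 11: x_0 = 11^11025 mod 44101 = 43891. x_0 is neither 1 nor 44100, so continue squaring. x_1 = 43891^2 mod 44101 = 44100. x_1 ≡ −1, so 11 is not a witness.
Base 4260: x_0 = 4260^11025 mod 44101 = 44100. x_0 = 44100 ≡ −1, so 4260 is not a witness.
Base 26376: x_0 = 26376^11025 mod 44101 = 43891. x_0 is neither 1 nor 44100, so continue squaring. x_1 = 43891^2 mod 44101 = 44100. x_1 ≡ −1, so 26376 is not a witness.
Base 36781: x_0 = 36781^11025 mod 44101 = 44100. x_0 = 44100 ≡ −1, so 36781 is not a witness.
No listed base is a witness for 44101.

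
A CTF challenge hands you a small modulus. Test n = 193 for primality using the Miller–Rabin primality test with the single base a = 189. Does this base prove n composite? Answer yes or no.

n − 1 = 192 = 2^6 · 3, so s = 6 and d = 3.
x_0 = 189^3 mod 193 = 129.
x_0 is neither 1 nor 192, so continue squaring.
x_1 = 129^2 mod 193 = 43.
x_2 = 43^2 mod 193 = 112.
x_3 = 112^2 mod 193 = 192.
x_3 ≡ −1, so 189 is not a witness.

no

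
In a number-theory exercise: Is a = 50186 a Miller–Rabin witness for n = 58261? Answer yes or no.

n − 1 = 58260 = 2^2 · 14565, so s = 2 and d = 14565.
x_0 = 50186^14565 mod 58261 = 56776.
x_0 is neither 1 nor 58260, so continue squaring.
x_1 = 56776^2 mod 58261 = 49568.
Reached i = s−1 = 1 without hitting −1: 50186 is a Miller–Rabin witness and 58261 is composite.

yes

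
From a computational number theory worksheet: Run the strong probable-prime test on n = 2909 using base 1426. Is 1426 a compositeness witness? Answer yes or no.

n − 1 = 2908 = 2^2 · 727, so s = 2 and d = 727.
Repeated squaring mod 2909: 1426^1 ≡ 1426, 1426^2 ≡ 85, 1426^4 ≡ 1407, 1426^8 ≡ 1529, 1426^16 ≡ 1914, 1426^32 ≡ 965, 1426^64 ≡ 345, 1426^128 ≡ 2665, 1426^256 ≡ 1356, 1426^512 ≡ 248.
727 = 512 + 128 + 64 + 16 + 4 + 2 + 1, so 1426^727 ≡ 248·2665·345·1914·1407·85·1426 ≡ 878 (mod 2909).
x_0 = 1426^727 mod 2909 = 878.
x_0 is neither 1 nor 2908, so continue squaring.
x_1 = 878^2 mod 2909 = 2908.
x_1 ≡ −1, so 1426 is not a witness.

no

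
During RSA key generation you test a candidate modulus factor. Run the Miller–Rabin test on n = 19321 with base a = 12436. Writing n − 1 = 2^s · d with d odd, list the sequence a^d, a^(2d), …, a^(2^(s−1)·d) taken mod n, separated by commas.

12928, 6534, 13067

n − 1 = 19320 = 2^3 · 2415, so s = 3 and d = 2415.
x_0 = 12436^2415 mod 19321 = 12928.
x_1 = 12928^2 mod 19321 = 6534.
x_2 = 6534^2 mod 19321 = 13067.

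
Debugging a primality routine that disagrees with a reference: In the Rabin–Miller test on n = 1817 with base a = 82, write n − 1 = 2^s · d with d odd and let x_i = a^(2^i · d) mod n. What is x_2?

n − 1 = 1816 = 2^3 · 227, so s = 3 and d = 227.
x_0 = 82^227 mod 1817 = 929.
x_1 = 929^2 mod 1817 = 1783.
x_2 = 1783^2 mod 1817 = 1156.

1156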